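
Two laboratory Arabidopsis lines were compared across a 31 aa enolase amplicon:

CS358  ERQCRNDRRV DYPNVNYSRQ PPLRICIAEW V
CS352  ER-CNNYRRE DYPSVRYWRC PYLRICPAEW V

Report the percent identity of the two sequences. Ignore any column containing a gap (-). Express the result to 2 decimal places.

Excluding the 1 gap column leaves 30 comparable sites.
Differing sites — 5:R/N; 7:D/Y; 10:V/E; 14:N/S; 16:N/R; 18:S/W; 20:Q/C; 22:P/Y; 27:I/P.
21 of the 30 comparable sites match, so the percent identity is 21/30 × 100 = 70.00%.

70.00%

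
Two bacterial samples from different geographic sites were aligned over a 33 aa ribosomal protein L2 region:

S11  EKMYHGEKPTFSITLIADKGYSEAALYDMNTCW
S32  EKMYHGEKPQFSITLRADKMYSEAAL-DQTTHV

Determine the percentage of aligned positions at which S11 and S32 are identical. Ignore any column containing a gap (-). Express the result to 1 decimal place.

78.1%

Excluding the 1 gap column leaves 32 comparable sites.
Differing sites — 10:T/Q; 16:I/R; 20:G/M; 29:M/Q; 30:N/T; 32:C/H; 33:W/V.
25 of the 32 comparable sites match, so the percent identity is 25/32 × 100 = 78.1%.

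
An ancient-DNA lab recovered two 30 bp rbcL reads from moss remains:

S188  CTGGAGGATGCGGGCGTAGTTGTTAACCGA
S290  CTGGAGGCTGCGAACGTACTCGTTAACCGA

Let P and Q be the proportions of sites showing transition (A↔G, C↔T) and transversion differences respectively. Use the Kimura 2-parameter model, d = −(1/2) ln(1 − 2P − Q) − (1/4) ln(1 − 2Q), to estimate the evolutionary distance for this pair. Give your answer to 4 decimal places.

0.1909

The sequences differ at positions 8 (A/C, transversion), 13 (G/A, transition), 14 (G/A, transition), 19 (G/C, transversion), 21 (T/C, transition).
Of the 5 differences, 3 transitions and 2 transversions over 30 sites: P = 3/30 = 0.100000, Q = 2/30 = 0.066667.
d = −0.5·ln(0.733333) − 0.25·ln(0.866666) = −0.5·(-0.310155) − 0.25·(-0.143102) = 0.1909.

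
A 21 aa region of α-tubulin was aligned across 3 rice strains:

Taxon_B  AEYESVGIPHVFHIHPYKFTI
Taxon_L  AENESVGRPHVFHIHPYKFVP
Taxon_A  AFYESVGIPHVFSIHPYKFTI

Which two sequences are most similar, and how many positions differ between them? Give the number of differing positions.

Pairwise Hamming distances:
  Taxon_B vs Taxon_L: 4
  Taxon_B vs Taxon_A: 2
  Taxon_L vs Taxon_A: 6
The smallest is 2, between Taxon_B and Taxon_A.

2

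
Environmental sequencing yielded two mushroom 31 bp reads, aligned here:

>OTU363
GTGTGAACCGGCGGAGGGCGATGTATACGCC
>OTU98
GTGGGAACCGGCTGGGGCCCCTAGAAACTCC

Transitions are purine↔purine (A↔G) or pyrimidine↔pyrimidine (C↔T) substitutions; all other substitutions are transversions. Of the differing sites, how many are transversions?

8

The sequences differ at positions 4 (T/G, transversion), 13 (G/T, transversion), 15 (A/G, transition), 18 (G/C, transversion), 20 (G/C, transversion), 21 (A/C, transversion), 23 (G/A, transition), 24 (T/G, transversion), 26 (T/A, transversion), 29 (G/T, transversion).
Of the 10 differences, 2 transitions and 8 transversions, so the answer is 8.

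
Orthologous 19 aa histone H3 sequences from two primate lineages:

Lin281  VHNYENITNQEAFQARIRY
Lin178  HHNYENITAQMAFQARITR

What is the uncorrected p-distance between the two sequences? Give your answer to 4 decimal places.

Mismatches occur at site 1 (V→H), site 9 (N→A), site 11 (E→M), site 18 (R→T), site 19 (Y→R).
There are 5 differences over 19 sites, so p = 5/19 = 0.2632.

0.2632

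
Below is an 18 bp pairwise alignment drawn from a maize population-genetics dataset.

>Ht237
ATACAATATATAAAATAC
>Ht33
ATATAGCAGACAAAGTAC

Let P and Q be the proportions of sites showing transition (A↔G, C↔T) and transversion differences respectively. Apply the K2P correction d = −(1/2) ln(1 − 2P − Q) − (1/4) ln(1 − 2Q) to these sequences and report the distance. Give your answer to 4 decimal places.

Mismatches occur at site 4 (C→T, transition), site 6 (A→G, transition), site 7 (T→C, transition), site 9 (T→G, transversion), site 11 (T→C, transition), site 15 (A→G, transition).
Of the 6 differences, 5 transitions and 1 transversion over 18 sites: P = 5/18 = 0.277778, Q = 1/18 = 0.055556.
d = −0.5·ln(0.388888) − 0.25·ln(0.888888) = −0.5·(-0.944464) − 0.25·(-0.117784) = 0.5017.

0.5017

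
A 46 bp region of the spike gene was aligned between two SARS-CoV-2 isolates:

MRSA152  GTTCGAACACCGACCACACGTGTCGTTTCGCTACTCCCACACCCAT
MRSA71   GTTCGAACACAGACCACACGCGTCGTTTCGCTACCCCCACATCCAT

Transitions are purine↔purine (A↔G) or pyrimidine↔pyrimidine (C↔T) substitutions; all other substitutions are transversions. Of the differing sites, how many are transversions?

1

Mismatches occur at site 11 (C/A, transversion), site 21 (T/C, transition), site 35 (T/C, transition), site 42 (C/T, transition).
Of the 4 differences, 3 transitions and 1 transversion, so the answer is 1.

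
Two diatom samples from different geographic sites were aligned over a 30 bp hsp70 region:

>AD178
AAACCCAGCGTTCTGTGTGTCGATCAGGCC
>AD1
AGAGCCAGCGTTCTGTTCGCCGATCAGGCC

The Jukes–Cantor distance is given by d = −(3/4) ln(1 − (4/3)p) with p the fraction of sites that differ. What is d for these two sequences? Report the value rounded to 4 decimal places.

0.1885

The sequences differ at positions 2 (A/G), 4 (C/G), 17 (G/T), 18 (T/C), 20 (T/C).
p = 5/30 = 0.166667.
d = −0.75 · ln(1 − (4/3)·0.166667) = −0.75 · ln(0.777777) = −0.75 · (-0.251315) = 0.1885.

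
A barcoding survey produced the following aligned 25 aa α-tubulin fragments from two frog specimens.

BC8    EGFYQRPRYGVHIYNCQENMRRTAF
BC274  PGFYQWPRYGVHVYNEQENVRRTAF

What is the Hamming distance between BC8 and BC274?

Mismatches occur at site 1 (E/P), site 6 (R/W), site 13 (I/V), site 16 (C/E), site 20 (M/V).
That gives 5 mismatches out of 25 aligned sites, so the Hamming distance is 5.

5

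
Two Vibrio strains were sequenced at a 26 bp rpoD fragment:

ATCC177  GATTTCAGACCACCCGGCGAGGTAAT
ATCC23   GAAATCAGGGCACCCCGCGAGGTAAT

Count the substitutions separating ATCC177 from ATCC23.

The sequences differ at positions 3 (T/A), 4 (T/A), 9 (A/G), 10 (C/G), 16 (G/C).
That gives 5 mismatches out of 26 aligned sites, so the Hamming distance is 5.

5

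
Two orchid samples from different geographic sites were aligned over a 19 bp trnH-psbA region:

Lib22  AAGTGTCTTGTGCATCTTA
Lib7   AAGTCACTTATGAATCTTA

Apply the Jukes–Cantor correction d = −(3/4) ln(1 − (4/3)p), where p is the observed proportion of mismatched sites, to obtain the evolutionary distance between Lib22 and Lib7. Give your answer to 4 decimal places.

0.2471

Differing sites — 5:G/C; 6:T/A; 10:G/A; 13:C/A.
p = 4/19 = 0.210526.
d = −0.75 · ln(1 − (4/3)·0.210526) = −0.75 · ln(0.719299) = −0.75 · (-0.329478) = 0.2471.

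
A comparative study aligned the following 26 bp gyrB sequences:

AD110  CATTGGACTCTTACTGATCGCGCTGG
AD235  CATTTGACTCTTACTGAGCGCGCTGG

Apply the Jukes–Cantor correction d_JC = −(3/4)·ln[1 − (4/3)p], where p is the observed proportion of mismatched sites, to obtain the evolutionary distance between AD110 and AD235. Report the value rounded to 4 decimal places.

0.0812

Mismatches occur at site 5 (G↔T), site 18 (T↔G).
p = 2/26 = 0.076923.
d = −0.75 · ln(1 − (4/3)·0.076923) = −0.75 · ln(0.897436) = −0.75 · (-0.108213) = 0.0812.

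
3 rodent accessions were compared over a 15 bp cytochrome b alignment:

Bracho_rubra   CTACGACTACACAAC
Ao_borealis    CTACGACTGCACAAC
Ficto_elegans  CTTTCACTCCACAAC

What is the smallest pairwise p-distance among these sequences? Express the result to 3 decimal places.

Pairwise Hamming distances:
  Bracho_rubra vs Ao_borealis: 1
  Bracho_rubra vs Ficto_elegans: 4
  Ao_borealis vs Ficto_elegans: 4
The smallest is 1 mismatch, between Bracho_rubra and Ao_borealis; p = 1/15 = 0.067.

0.067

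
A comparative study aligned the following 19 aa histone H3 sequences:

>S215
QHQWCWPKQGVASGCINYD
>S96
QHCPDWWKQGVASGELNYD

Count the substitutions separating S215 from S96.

Mismatches occur at site 3 (Q→C), site 4 (W→P), site 5 (C→D), site 7 (P→W), site 15 (C→E), site 16 (I→L).
That gives 6 mismatches out of 19 aligned sites, so the Hamming distance is 6.

6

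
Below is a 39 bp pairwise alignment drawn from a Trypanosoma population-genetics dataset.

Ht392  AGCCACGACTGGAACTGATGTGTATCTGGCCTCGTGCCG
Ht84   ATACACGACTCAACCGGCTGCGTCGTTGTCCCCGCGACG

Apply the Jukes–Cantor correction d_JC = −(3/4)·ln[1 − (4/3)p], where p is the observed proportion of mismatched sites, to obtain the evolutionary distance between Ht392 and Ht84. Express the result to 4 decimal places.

0.5393

Differing sites — 2:G/T; 3:C/A; 11:G/C; 12:G/A; 14:A/C; 16:T/G; 18:A/C; 21:T/C; 24:A/C; 25:T/G; 26:C/T; 29:G/T; 32:T/C; 35:T/C; 37:C/A.
p = 15/39 = 0.384615.
d = −0.75 · ln(1 − (4/3)·0.384615) = −0.75 · ln(0.487180) = −0.75 · (-0.719122) = 0.5393.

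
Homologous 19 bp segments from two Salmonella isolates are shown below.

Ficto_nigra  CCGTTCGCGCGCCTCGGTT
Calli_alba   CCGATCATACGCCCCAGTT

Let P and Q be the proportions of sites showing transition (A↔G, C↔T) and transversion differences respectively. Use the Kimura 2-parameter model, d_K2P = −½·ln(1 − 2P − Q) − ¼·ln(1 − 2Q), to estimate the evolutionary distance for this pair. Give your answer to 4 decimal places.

0.4603

The sequences differ at positions 4 (T/A, transversion), 7 (G/A, transition), 8 (C/T, transition), 9 (G/A, transition), 14 (T/C, transition), 16 (G/A, transition).
Of the 6 differences, 5 transitions and 1 transversion over 19 sites: P = 5/19 = 0.263158, Q = 1/19 = 0.052632.
d = −0.5·ln(0.421052) − 0.25·ln(0.894736) = −0.5·(-0.864999) − 0.25·(-0.111227) = 0.4603.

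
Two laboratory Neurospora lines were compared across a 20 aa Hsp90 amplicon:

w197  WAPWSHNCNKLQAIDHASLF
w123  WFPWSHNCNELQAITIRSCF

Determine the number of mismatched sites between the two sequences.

The sequences differ at positions 2 (A/F), 10 (K/E), 15 (D/T), 16 (H/I), 17 (A/R), 19 (L/C).
That gives 6 mismatches out of 20 aligned sites, so the Hamming distance is 6.

6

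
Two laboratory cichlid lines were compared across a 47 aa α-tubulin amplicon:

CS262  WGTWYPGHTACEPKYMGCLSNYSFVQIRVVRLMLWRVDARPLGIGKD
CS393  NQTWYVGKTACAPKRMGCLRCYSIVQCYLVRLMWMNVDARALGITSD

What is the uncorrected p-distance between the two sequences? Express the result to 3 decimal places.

Differing sites — 1:W/N; 2:G/Q; 6:P/V; 8:H/K; 12:E/A; 15:Y/R; 20:S/R; 21:N/C; 24:F/I; 27:I/C; 28:R/Y; 29:V/L; 34:L/W; 35:W/M; 36:R/N; 41:P/A; 45:G/T; 46:K/S.
There are 18 differences over 47 sites, so p = 18/47 = 0.383.

0.383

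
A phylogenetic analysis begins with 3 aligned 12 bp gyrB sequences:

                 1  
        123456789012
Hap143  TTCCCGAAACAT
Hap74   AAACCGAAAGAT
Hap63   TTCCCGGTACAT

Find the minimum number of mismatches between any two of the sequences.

Pairwise Hamming distances:
  Hap143 vs Hap74: 4
  Hap143 vs Hap63: 2
  Hap74 vs Hap63: 6
The smallest is 2, between Hap143 and Hap63.

2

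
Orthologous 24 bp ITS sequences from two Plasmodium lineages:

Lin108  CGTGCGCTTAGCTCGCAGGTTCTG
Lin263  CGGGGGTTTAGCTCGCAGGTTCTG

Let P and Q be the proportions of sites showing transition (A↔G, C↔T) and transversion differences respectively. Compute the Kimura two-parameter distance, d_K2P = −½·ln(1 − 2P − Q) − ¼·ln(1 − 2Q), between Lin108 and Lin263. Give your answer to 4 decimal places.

Differing sites — 3:T/G (Tv); 5:C/G (Tv); 7:C/T (Ti).
Of the 3 differences, 1 transition and 2 transversions over 24 sites: P = 1/24 = 0.041667, Q = 2/24 = 0.083333.
d = −0.5·ln(0.833333) − 0.25·ln(0.833334) = −0.5·(-0.182322) − 0.25·(-0.182321) = 0.1367.

0.1367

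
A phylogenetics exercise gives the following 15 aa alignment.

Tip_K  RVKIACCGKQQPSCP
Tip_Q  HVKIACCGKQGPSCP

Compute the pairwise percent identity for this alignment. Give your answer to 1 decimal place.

86.7%

Differing sites — 1:R/H; 11:Q/G.
13 of the 15 sites match, so the percent identity is 13/15 × 100 = 86.7%.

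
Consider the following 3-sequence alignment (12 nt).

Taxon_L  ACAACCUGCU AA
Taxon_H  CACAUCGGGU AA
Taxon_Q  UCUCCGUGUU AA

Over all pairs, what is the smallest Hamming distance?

Pairwise Hamming distances:
  Taxon_L vs Taxon_H: 6
  Taxon_L vs Taxon_Q: 5
  Taxon_H vs Taxon_Q: 8
The smallest is 5, between Taxon_L and Taxon_Q.

5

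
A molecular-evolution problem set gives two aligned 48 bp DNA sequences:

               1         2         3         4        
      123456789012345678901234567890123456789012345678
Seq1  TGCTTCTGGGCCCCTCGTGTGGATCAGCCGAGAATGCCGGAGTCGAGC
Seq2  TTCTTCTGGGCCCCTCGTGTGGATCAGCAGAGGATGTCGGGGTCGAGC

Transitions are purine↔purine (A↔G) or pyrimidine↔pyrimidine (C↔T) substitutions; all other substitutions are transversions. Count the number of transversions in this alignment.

The sequences differ at positions 2 (G/T, transversion), 29 (C/A, transversion), 33 (A/G, transition), 37 (C/T, transition), 41 (A/G, transition).
Of the 5 differences, 3 transitions and 2 transversions, so the answer is 2.

2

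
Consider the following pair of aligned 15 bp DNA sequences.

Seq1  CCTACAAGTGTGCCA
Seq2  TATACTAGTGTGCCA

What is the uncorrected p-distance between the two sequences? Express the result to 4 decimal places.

0.2000

Mismatches occur at site 1 (C/T), site 2 (C/A), site 6 (A/T).
There are 3 differences over 15 sites, so p = 3/15 = 0.2000.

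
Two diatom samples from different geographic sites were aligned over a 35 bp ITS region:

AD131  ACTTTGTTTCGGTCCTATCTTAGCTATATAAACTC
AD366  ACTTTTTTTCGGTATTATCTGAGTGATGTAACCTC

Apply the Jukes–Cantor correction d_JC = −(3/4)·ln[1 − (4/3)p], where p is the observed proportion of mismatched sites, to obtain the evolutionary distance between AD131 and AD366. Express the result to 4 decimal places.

0.2726

Differing sites — 6:G/T; 14:C/A; 15:C/T; 21:T/G; 24:C/T; 25:T/G; 28:A/G; 32:A/C.
p = 8/35 = 0.228571.
d = −0.75 · ln(1 − (4/3)·0.228571) = −0.75 · ln(0.695239) = −0.75 · (-0.363500) = 0.2726.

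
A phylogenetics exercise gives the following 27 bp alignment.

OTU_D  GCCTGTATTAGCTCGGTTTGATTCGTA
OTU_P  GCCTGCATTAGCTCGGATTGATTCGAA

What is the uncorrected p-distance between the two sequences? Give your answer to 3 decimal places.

Mismatches occur at site 6 (T/C), site 17 (T/A), site 26 (T/A).
There are 3 differences over 27 sites, so p = 3/27 = 0.111.

0.111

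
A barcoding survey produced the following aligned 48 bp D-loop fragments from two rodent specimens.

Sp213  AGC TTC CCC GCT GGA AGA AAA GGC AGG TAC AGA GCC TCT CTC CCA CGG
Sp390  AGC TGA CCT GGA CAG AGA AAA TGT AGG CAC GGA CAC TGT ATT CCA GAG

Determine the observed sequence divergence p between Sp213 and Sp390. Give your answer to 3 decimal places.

0.396

Mismatches occur at site 5 (T→G), site 6 (C→A), site 9 (C→T), site 11 (C→G), site 12 (T→A), site 13 (G→C), site 14 (G→A), site 15 (A→G), site 22 (G→T), site 24 (C→T), site 28 (T→C), site 31 (A→G), site 34 (G→C), site 35 (C→A), site 38 (C→G), site 40 (C→A), site 42 (C→T), site 46 (C→G), site 47 (G→A).
There are 19 differences over 48 sites, so p = 19/48 = 0.396.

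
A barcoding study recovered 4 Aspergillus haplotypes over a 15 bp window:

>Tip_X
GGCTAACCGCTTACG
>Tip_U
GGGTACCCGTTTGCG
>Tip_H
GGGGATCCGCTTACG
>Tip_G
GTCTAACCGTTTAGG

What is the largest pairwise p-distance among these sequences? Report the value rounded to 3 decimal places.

Pairwise Hamming distances:
  Tip_X vs Tip_U: 4
  Tip_X vs Tip_H: 3
  Tip_X vs Tip_G: 3
  Tip_U vs Tip_H: 4
  Tip_U vs Tip_G: 5
  Tip_H vs Tip_G: 6
The largest is 6 mismatches, between Tip_H and Tip_G; p = 6/15 = 0.400.

0.400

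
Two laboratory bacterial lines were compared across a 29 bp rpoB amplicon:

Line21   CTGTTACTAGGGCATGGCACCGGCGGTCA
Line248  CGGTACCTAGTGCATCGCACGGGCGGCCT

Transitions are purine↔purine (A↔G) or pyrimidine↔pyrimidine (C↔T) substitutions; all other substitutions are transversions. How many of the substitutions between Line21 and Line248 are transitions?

The sequences differ at positions 2 (T/G, transversion), 5 (T/A, transversion), 6 (A/C, transversion), 11 (G/T, transversion), 16 (G/C, transversion), 21 (C/G, transversion), 27 (T/C, transition), 29 (A/T, transversion).
Of the 8 differences, 1 transition and 7 transversions, so the answer is 1.

1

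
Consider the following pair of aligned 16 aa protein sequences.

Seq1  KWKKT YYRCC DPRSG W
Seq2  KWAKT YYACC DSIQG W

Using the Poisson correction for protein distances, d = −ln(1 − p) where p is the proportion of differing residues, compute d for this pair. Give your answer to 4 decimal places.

The sequences differ at positions 3 (K/A), 8 (R/A), 12 (P/S), 13 (R/I), 14 (S/Q).
p = 5/16 = 0.312500.
d = −ln(1 − 0.312500) = −ln(0.687500) = 0.3747.

0.3747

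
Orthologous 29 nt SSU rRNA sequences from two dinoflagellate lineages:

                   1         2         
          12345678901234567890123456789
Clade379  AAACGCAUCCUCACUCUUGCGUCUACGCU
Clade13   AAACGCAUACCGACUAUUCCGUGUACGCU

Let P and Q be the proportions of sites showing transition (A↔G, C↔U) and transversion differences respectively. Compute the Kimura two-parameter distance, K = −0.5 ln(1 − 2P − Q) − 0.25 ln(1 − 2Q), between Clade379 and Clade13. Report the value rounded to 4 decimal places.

0.2438

Differing sites — 9:C/A (Tv); 11:U/C (Ti); 12:C/G (Tv); 16:C/A (Tv); 19:G/C (Tv); 23:C/G (Tv).
Of the 6 differences, 1 transition and 5 transversions over 29 sites: P = 1/29 = 0.034483, Q = 5/29 = 0.172414.
d = −0.5·ln(0.758620) − 0.25·ln(0.655172) = −0.5·(-0.276254) − 0.25·(-0.422857) = 0.2438.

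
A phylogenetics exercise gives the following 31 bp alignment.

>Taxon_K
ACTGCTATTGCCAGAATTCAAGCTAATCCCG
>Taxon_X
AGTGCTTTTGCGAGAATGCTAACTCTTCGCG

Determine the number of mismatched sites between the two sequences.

Differing sites — 2:C/G; 7:A/T; 12:C/G; 18:T/G; 20:A/T; 22:G/A; 25:A/C; 26:A/T; 29:C/G.
That gives 9 mismatches out of 31 aligned sites, so the Hamming distance is 9.

9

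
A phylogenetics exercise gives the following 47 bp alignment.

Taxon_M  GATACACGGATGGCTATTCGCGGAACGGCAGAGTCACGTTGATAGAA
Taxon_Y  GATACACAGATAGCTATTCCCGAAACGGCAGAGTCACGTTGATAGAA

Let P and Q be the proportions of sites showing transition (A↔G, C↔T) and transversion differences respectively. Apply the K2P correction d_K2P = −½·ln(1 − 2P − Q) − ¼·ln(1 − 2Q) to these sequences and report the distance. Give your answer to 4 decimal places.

0.0915

The sequences differ at positions 8 (G/A, transition), 12 (G/A, transition), 20 (G/C, transversion), 23 (G/A, transition).
Of the 4 differences, 3 transitions and 1 transversion over 47 sites: P = 3/47 = 0.063830, Q = 1/47 = 0.021277.
d = −0.5·ln(0.851063) − 0.25·ln(0.957446) = −0.5·(-0.161269) − 0.25·(-0.043486) = 0.0915.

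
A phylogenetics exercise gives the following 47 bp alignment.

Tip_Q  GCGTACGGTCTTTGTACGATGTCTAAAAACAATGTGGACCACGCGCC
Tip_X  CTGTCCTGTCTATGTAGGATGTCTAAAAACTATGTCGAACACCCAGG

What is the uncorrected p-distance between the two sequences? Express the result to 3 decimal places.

0.277

Differing sites — 1:G/C; 2:C/T; 5:A/C; 7:G/T; 12:T/A; 17:C/G; 31:A/T; 36:G/C; 39:C/A; 43:G/C; 45:G/A; 46:C/G; 47:C/G.
There are 13 differences over 47 sites, so p = 13/47 = 0.277.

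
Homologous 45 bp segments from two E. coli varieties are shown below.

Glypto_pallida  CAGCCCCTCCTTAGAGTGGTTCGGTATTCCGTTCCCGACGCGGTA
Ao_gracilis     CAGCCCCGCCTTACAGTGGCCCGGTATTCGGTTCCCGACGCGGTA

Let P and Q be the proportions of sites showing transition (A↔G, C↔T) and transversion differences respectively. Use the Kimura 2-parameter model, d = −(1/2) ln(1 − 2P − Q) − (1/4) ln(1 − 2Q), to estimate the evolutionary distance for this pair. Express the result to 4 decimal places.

0.1203

Differing sites — 8:T/G (Tv); 14:G/C (Tv); 20:T/C (Ti); 21:T/C (Ti); 30:C/G (Tv).
Of the 5 differences, 2 transitions and 3 transversions over 45 sites: P = 2/45 = 0.044444, Q = 3/45 = 0.066667.
d = −0.5·ln(0.844445) − 0.25·ln(0.866666) = −0.5·(-0.169076) − 0.25·(-0.143102) = 0.1203.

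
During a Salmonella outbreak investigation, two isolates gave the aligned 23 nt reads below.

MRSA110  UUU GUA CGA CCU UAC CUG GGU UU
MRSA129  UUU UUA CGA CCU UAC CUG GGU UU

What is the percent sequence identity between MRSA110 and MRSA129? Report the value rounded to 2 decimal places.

A single mismatch occurs at site 4 (G↔U).
22 of the 23 sites match, so the percent identity is 22/23 × 100 = 95.65%.

95.65%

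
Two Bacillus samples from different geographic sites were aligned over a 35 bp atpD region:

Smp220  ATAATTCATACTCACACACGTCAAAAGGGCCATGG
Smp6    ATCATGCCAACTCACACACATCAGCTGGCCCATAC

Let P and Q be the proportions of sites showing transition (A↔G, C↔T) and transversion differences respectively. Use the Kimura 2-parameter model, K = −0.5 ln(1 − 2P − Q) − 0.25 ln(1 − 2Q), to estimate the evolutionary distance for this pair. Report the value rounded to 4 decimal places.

Mismatches occur at site 3 (A/C, transversion), site 6 (T/G, transversion), site 8 (A/C, transversion), site 9 (T/A, transversion), site 20 (G/A, transition), site 24 (A/G, transition), site 25 (A/C, transversion), site 26 (A/T, transversion), site 29 (G/C, transversion), site 34 (G/A, transition), site 35 (G/C, transversion).
Of the 11 differences, 3 transitions and 8 transversions over 35 sites: P = 3/35 = 0.085714, Q = 8/35 = 0.228571.
d = −0.5·ln(0.600001) − 0.25·ln(0.542858) = −0.5·(-0.510824) − 0.25·(-0.610908) = 0.4081.

0.4081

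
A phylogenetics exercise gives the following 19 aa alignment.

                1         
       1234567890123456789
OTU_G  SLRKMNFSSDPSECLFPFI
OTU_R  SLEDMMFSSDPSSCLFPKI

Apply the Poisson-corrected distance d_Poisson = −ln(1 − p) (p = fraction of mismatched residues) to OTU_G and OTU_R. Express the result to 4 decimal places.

0.3054

Differing sites — 3:R/E; 4:K/D; 6:N/M; 13:E/S; 18:F/K.
p = 5/19 = 0.263158.
d = −ln(1 − 0.263158) = −ln(0.736842) = 0.3054.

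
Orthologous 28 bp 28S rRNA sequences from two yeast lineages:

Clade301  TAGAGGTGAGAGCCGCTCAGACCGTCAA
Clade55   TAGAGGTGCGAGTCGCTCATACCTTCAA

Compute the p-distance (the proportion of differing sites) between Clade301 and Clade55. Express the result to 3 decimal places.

Mismatches occur at site 9 (A/C), site 13 (C/T), site 20 (G/T), site 24 (G/T).
There are 4 differences over 28 sites, so p = 4/28 = 0.143.

0.143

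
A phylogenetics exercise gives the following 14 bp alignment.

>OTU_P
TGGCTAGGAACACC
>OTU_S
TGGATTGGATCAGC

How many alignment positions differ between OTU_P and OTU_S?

Mismatches occur at site 4 (C↔A), site 6 (A↔T), site 10 (A↔T), site 13 (C↔G).
That gives 4 mismatches out of 14 aligned sites, so the Hamming distance is 4.

4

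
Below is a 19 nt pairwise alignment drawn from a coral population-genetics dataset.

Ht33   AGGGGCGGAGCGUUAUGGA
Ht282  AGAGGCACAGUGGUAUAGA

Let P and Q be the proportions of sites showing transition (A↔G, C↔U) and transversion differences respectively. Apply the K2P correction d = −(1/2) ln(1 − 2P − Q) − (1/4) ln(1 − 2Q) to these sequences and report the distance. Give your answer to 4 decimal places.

0.4327

The sequences differ at positions 3 (G/A, transition), 7 (G/A, transition), 8 (G/C, transversion), 11 (C/U, transition), 13 (U/G, transversion), 17 (G/A, transition).
Of the 6 differences, 4 transitions and 2 transversions over 19 sites: P = 4/19 = 0.210526, Q = 2/19 = 0.105263.
d = −0.5·ln(0.473685) − 0.25·ln(0.789474) = −0.5·(-0.747213) − 0.25·(-0.236388) = 0.4327.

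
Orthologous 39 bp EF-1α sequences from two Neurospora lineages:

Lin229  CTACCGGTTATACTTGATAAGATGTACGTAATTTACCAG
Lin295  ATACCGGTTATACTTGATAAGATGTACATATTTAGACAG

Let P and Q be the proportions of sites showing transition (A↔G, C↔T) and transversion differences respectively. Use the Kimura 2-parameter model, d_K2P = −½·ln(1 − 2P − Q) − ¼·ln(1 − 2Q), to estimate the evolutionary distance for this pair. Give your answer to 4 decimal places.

0.1722

Mismatches occur at site 1 (C→A, transversion), site 28 (G→A, transition), site 31 (A→T, transversion), site 34 (T→A, transversion), site 35 (A→G, transition), site 36 (C→A, transversion).
Of the 6 differences, 2 transitions and 4 transversions over 39 sites: P = 2/39 = 0.051282, Q = 4/39 = 0.102564.
d = −0.5·ln(0.794872) − 0.25·ln(0.794872) = −0.5·(-0.229574) − 0.25·(-0.229574) = 0.1722.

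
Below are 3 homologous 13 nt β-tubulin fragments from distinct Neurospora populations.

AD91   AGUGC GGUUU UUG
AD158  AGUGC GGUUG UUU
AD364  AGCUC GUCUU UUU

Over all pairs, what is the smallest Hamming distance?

Pairwise Hamming distances:
  AD91 vs AD158: 2
  AD91 vs AD364: 5
  AD158 vs AD364: 5
The smallest is 2, between AD91 and AD158.

2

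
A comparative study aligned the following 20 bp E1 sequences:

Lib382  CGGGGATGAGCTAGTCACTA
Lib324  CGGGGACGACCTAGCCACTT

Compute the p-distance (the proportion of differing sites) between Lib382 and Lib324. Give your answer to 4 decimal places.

0.2000

The sequences differ at positions 7 (T/C), 10 (G/C), 15 (T/C), 20 (A/T).
There are 4 differences over 20 sites, so p = 4/20 = 0.2000.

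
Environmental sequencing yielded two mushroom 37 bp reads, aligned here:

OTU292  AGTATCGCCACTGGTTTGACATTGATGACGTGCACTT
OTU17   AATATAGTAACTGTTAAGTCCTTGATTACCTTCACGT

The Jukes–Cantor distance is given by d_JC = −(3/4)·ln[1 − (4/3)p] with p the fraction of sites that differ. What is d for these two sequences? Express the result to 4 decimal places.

Differing sites — 2:G/A; 6:C/A; 8:C/T; 9:C/A; 14:G/T; 16:T/A; 17:T/A; 19:A/T; 21:A/C; 27:G/T; 30:G/C; 32:G/T; 36:T/G.
p = 13/37 = 0.351351.
d = −0.75 · ln(1 − (4/3)·0.351351) = −0.75 · ln(0.531532) = −0.75 · (-0.631992) = 0.4740.

0.4740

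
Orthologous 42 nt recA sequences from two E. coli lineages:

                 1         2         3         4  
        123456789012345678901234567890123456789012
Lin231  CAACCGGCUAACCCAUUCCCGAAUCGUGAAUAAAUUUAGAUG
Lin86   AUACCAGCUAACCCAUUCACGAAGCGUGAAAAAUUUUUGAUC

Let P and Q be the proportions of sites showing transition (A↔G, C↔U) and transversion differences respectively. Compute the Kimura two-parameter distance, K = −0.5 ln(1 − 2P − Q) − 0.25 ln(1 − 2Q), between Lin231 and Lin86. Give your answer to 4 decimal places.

0.2559

Differing sites — 1:C/A (Tv); 2:A/U (Tv); 6:G/A (Ti); 19:C/A (Tv); 24:U/G (Tv); 31:U/A (Tv); 34:A/U (Tv); 38:A/U (Tv); 42:G/C (Tv).
Of the 9 differences, 1 transition and 8 transversions over 42 sites: P = 1/42 = 0.023810, Q = 8/42 = 0.190476.
d = −0.5·ln(0.761904) − 0.25·ln(0.619048) = −0.5·(-0.271935) − 0.25·(-0.479572) = 0.2559.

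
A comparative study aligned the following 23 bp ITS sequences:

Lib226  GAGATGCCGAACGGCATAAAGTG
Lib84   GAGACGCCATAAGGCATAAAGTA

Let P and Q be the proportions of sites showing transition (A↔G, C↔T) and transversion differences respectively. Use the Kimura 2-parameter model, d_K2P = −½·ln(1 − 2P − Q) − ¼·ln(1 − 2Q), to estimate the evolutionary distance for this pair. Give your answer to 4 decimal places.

0.2615

Differing sites — 5:T/C (Ti); 9:G/A (Ti); 10:A/T (Tv); 12:C/A (Tv); 23:G/A (Ti).
Of the 5 differences, 3 transitions and 2 transversions over 23 sites: P = 3/23 = 0.130435, Q = 2/23 = 0.086957.
d = −0.5·ln(0.652173) − 0.25·ln(0.826086) = −0.5·(-0.427445) − 0.25·(-0.191056) = 0.2615.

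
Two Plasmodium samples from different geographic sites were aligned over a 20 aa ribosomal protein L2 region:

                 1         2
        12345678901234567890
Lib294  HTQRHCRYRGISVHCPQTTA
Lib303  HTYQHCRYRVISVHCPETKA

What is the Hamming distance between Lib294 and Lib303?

5

Differing sites — 3:Q/Y; 4:R/Q; 10:G/V; 17:Q/E; 19:T/K.
That gives 5 mismatches out of 20 aligned sites, so the Hamming distance is 5.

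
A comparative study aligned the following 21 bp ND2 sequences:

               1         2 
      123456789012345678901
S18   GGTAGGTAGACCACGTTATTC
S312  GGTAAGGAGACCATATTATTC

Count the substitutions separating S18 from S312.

4

The sequences differ at positions 5 (G/A), 7 (T/G), 14 (C/T), 15 (G/A).
That gives 4 mismatches out of 21 aligned sites, so the Hamming distance is 4.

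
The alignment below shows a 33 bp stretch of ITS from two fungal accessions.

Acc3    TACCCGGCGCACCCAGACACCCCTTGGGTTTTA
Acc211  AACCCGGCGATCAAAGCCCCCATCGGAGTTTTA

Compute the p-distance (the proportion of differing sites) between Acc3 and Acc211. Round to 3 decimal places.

Mismatches occur at site 1 (T↔A), site 10 (C↔A), site 11 (A↔T), site 13 (C↔A), site 14 (C↔A), site 17 (A↔C), site 19 (A↔C), site 22 (C↔A), site 23 (C↔T), site 24 (T↔C), site 25 (T↔G), site 27 (G↔A).
There are 12 differences over 33 sites, so p = 12/33 = 0.364.

0.364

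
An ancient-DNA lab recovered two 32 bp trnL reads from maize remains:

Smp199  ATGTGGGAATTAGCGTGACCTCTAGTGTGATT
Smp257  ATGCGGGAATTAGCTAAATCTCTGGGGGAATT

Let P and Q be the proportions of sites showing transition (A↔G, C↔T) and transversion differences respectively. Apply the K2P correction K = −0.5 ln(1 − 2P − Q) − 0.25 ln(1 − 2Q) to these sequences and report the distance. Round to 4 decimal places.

The sequences differ at positions 4 (T/C, transition), 15 (G/T, transversion), 16 (T/A, transversion), 17 (G/A, transition), 19 (C/T, transition), 24 (A/G, transition), 26 (T/G, transversion), 28 (T/G, transversion), 29 (G/A, transition).
Of the 9 differences, 5 transitions and 4 transversions over 32 sites: P = 5/32 = 0.156250, Q = 4/32 = 0.125000.
d = −0.5·ln(0.562500) − 0.25·ln(0.750000) = −0.5·(-0.575364) − 0.25·(-0.287682) = 0.3596.

0.3596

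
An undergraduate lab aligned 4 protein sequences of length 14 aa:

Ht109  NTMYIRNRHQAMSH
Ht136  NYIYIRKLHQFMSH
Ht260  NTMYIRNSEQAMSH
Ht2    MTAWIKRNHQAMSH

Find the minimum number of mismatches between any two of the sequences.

2

Pairwise Hamming distances:
  Ht109 vs Ht136: 5
  Ht109 vs Ht260: 2
  Ht109 vs Ht2: 6
  Ht136 vs Ht260: 6
  Ht136 vs Ht2: 8
  Ht260 vs Ht2: 7
The smallest is 2, between Ht109 and Ht260.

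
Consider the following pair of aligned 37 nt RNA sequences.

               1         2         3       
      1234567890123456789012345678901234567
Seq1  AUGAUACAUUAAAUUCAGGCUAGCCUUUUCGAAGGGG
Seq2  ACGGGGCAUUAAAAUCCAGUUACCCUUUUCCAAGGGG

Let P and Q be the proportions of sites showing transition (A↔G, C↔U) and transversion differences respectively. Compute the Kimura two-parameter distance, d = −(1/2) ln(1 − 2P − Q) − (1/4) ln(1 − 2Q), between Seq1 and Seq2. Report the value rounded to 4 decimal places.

0.3387

Mismatches occur at site 2 (U/C, transition), site 4 (A/G, transition), site 5 (U/G, transversion), site 6 (A/G, transition), site 14 (U/A, transversion), site 17 (A/C, transversion), site 18 (G/A, transition), site 20 (C/U, transition), site 23 (G/C, transversion), site 31 (G/C, transversion).
Of the 10 differences, 5 transitions and 5 transversions over 37 sites: P = 5/37 = 0.135135, Q = 5/37 = 0.135135.
d = −0.5·ln(0.594595) − 0.25·ln(0.729730) = −0.5·(-0.519875) − 0.25·(-0.315081) = 0.3387.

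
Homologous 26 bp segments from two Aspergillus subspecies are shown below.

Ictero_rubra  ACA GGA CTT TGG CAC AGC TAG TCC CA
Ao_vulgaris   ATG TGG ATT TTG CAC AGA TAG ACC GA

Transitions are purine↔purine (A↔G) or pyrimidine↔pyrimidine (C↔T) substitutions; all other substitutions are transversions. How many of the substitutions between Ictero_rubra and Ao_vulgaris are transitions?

3

The sequences differ at positions 2 (C/T, transition), 3 (A/G, transition), 4 (G/T, transversion), 6 (A/G, transition), 7 (C/A, transversion), 11 (G/T, transversion), 18 (C/A, transversion), 22 (T/A, transversion), 25 (C/G, transversion).
Of the 9 differences, 3 transitions and 6 transversions, so the answer is 3.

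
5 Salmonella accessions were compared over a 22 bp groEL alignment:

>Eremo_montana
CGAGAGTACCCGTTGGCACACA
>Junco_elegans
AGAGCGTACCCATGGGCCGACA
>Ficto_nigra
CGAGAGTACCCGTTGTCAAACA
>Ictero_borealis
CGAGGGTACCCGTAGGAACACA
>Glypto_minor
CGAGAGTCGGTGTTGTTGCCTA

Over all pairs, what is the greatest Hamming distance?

14

Pairwise Hamming distances:
  Eremo_montana vs Junco_elegans: 6
  Eremo_montana vs Ficto_nigra: 2
  Eremo_montana vs Ictero_borealis: 3
  Eremo_montana vs Glypto_minor: 9
  Junco_elegans vs Ficto_nigra: 7
  Junco_elegans vs Ictero_borealis: 7
  Junco_elegans vs Glypto_minor: 14
  Ficto_nigra vs Ictero_borealis: 5
  Ficto_nigra vs Glypto_minor: 9
  Ictero_borealis vs Glypto_minor: 11
The largest is 14, between Junco_elegans and Glypto_minor.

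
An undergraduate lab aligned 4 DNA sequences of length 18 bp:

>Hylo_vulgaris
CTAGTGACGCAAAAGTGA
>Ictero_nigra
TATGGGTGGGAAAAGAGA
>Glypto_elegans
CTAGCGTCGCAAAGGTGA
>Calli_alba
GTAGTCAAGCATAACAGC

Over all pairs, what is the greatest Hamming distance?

Pairwise Hamming distances:
  Hylo_vulgaris vs Ictero_nigra: 8
  Hylo_vulgaris vs Glypto_elegans: 3
  Hylo_vulgaris vs Calli_alba: 7
  Ictero_nigra vs Glypto_elegans: 8
  Ictero_nigra vs Calli_alba: 11
  Glypto_elegans vs Calli_alba: 10
The largest is 11, between Ictero_nigra and Calli_alba.

11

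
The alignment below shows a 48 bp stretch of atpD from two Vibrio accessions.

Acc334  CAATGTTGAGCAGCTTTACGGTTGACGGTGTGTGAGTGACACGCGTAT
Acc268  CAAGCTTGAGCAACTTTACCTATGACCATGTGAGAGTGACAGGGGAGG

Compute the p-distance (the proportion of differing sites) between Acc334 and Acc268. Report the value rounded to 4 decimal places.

0.2917

Differing sites — 4:T/G; 5:G/C; 13:G/A; 20:G/C; 21:G/T; 22:T/A; 27:G/C; 28:G/A; 33:T/A; 42:C/G; 44:C/G; 46:T/A; 47:A/G; 48:T/G.
There are 14 differences over 48 sites, so p = 14/48 = 0.2917.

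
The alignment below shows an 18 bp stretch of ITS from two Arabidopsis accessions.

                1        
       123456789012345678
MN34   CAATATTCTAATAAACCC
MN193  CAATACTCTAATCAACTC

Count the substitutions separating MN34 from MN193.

Mismatches occur at site 6 (T↔C), site 13 (A↔C), site 17 (C↔T).
That gives 3 mismatches out of 18 aligned sites, so the Hamming distance is 3.

3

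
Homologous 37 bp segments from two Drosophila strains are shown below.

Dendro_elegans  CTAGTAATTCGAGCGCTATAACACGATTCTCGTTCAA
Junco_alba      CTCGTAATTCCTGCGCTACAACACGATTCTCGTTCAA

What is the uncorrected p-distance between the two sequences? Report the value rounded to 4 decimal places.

Mismatches occur at site 3 (A↔C), site 11 (G↔C), site 12 (A↔T), site 19 (T↔C).
There are 4 differences over 37 sites, so p = 4/37 = 0.1081.

0.1081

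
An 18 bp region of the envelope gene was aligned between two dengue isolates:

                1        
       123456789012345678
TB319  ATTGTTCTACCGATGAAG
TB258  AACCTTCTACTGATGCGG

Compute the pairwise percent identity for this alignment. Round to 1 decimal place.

The sequences differ at positions 2 (T/A), 3 (T/C), 4 (G/C), 11 (C/T), 16 (A/C), 17 (A/G).
12 of the 18 sites match, so the percent identity is 12/18 × 100 = 66.7%.

66.7%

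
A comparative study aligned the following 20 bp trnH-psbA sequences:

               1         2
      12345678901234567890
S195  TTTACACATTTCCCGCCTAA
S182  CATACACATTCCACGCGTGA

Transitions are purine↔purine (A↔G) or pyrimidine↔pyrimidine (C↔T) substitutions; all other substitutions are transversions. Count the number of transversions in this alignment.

3

Differing sites — 1:T/C (Ti); 2:T/A (Tv); 11:T/C (Ti); 13:C/A (Tv); 17:C/G (Tv); 19:A/G (Ti).
Of the 6 differences, 3 transitions and 3 transversions, so the answer is 3.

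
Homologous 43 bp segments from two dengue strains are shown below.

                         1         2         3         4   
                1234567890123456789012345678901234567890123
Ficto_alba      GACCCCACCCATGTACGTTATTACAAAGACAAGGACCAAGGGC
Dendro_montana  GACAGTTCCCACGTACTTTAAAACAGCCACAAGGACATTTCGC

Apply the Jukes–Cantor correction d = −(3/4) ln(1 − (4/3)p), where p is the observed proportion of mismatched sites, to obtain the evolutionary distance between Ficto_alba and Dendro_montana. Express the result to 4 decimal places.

Differing sites — 4:C/A; 5:C/G; 6:C/T; 7:A/T; 12:T/C; 17:G/T; 21:T/A; 22:T/A; 26:A/G; 27:A/C; 28:G/C; 37:C/A; 38:A/T; 39:A/T; 40:G/T; 41:G/C.
p = 16/43 = 0.372093.
d = −0.75 · ln(1 − (4/3)·0.372093) = −0.75 · ln(0.503876) = −0.75 · (-0.685425) = 0.5141.

0.5141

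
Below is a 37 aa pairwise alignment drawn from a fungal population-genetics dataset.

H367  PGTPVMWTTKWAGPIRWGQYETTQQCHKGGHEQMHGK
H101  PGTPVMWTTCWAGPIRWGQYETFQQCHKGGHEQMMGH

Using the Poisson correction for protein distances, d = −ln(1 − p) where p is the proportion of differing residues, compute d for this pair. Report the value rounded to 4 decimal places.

Mismatches occur at site 10 (K↔C), site 23 (T↔F), site 35 (H↔M), site 37 (K↔H).
p = 4/37 = 0.108108.
d = −ln(1 − 0.108108) = −ln(0.891892) = 0.1144.

0.1144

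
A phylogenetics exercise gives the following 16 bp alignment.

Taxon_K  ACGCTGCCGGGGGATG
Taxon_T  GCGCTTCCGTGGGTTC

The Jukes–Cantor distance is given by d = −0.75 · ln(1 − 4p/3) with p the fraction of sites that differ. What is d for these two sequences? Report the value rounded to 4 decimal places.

0.4042

Differing sites — 1:A/G; 6:G/T; 10:G/T; 14:A/T; 16:G/C.
p = 5/16 = 0.312500.
d = −0.75 · ln(1 − (4/3)·0.312500) = −0.75 · ln(0.583333) = −0.75 · (-0.538997) = 0.4042.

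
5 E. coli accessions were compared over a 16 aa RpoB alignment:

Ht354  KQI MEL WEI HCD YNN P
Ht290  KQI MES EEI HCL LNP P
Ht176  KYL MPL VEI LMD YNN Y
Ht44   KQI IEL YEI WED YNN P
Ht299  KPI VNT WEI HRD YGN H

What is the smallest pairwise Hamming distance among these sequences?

4

Pairwise Hamming distances:
  Ht354 vs Ht290: 5
  Ht354 vs Ht176: 7
  Ht354 vs Ht44: 4
  Ht354 vs Ht299: 7
  Ht290 vs Ht176: 11
  Ht290 vs Ht44: 8
  Ht290 vs Ht299: 11
  Ht176 vs Ht44: 8
  Ht176 vs Ht299: 10
  Ht44 vs Ht299: 9
The smallest is 4, between Ht354 and Ht44.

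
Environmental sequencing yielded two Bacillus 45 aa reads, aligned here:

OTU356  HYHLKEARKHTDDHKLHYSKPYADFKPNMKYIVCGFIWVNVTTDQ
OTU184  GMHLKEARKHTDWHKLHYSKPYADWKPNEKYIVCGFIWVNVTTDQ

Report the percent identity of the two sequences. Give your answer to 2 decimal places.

Differing sites — 1:H/G; 2:Y/M; 13:D/W; 25:F/W; 29:M/E.
40 of the 45 sites match, so the percent identity is 40/45 × 100 = 88.89%.

88.89%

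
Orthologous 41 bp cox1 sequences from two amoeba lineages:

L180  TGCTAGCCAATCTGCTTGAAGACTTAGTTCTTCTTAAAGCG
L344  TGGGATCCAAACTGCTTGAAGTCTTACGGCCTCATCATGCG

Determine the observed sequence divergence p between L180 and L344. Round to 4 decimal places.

Differing sites — 3:C/G; 4:T/G; 6:G/T; 11:T/A; 22:A/T; 27:G/C; 28:T/G; 29:T/G; 31:T/C; 34:T/A; 36:A/C; 38:A/T.
There are 12 differences over 41 sites, so p = 12/41 = 0.2927.

0.2927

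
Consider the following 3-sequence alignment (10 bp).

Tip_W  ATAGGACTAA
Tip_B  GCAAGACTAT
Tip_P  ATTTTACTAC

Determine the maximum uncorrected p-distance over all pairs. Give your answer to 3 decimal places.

0.600

Pairwise Hamming distances:
  Tip_W vs Tip_B: 4
  Tip_W vs Tip_P: 4
  Tip_B vs Tip_P: 6
The largest is 6 mismatches, between Tip_B and Tip_P; p = 6/10 = 0.600.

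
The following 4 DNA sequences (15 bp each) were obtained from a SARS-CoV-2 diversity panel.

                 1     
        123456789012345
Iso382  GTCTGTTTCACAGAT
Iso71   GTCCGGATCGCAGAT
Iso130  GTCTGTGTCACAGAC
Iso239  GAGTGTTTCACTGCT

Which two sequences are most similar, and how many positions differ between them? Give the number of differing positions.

Pairwise Hamming distances:
  Iso382 vs Iso71: 4
  Iso382 vs Iso130: 2
  Iso382 vs Iso239: 4
  Iso71 vs Iso130: 5
  Iso71 vs Iso239: 8
  Iso130 vs Iso239: 6
The smallest is 2, between Iso382 and Iso130.

2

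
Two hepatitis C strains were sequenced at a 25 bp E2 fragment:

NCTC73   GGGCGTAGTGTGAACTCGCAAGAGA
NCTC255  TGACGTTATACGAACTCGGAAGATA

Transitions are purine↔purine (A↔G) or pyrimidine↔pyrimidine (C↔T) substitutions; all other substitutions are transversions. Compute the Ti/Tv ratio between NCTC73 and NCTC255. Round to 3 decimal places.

1.000

The sequences differ at positions 1 (G/T, transversion), 3 (G/A, transition), 7 (A/T, transversion), 8 (G/A, transition), 10 (G/A, transition), 11 (T/C, transition), 19 (C/G, transversion), 24 (G/T, transversion).
Of the 8 differences, 4 transitions and 4 transversions, so Ti/Tv = 4/4 = 1.000.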